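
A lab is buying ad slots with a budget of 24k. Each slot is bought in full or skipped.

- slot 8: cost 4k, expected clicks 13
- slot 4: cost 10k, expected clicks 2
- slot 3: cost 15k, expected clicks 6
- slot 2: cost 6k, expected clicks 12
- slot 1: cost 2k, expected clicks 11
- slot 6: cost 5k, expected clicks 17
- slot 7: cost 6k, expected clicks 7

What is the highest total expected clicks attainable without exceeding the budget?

This is a 0-1 knapsack instance.
Allowing fractional choices, the relaxed optimum would be about 60.4, but ad slots are indivisible.
slot 8 + slot 2 + slot 1 + slot 6 + slot 7: cost 4 + 6 + 2 + 5 + 6 = 23 ≤ 24, expected clicks 13 + 12 + 11 + 17 + 7 = 60.
slot 8 + slot 2 + slot 1 + slot 6: cost 4 + 6 + 2 + 5 = 17 ≤ 24, expected clicks 13 + 12 + 11 + 17 = 53.
Best is slot 8, slot 2, slot 1, slot 6, and slot 7 with total expected clicks 60.

60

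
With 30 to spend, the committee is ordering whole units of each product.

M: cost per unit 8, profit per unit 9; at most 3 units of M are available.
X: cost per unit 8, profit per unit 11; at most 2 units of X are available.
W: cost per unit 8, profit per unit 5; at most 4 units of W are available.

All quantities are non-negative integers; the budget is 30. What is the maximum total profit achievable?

31

2×M and 1×X: cost 24 ≤ 30, profit 2·9 + 1·11 = 29.
1×M and 2×X: cost 24 ≤ 30, profit 1·9 + 2·11 = 31.
Best is 31.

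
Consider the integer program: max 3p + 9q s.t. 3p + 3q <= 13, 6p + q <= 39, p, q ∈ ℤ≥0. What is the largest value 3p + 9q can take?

(p,q)=(0,4): 3·0+3·4=12≤13, 6·0+1·4=4≤39, objective 36.
(p,q)=(1,3): 3·1+3·3=12≤13, 6·1+1·3=9≤39, objective 30.
(p,q)=(0,3): 3·0+3·3=9≤13, 6·0+1·3=3≤39, objective 27.
The best lattice point is (0,4), giving 36.

36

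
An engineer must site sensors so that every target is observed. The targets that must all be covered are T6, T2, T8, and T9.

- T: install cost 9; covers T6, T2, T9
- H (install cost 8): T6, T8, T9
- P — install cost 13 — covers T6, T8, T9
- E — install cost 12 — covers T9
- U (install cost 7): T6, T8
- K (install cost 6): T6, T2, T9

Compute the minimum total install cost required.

13

Choose U and K: together they cover T6, T2, T8, T9 — every target.
Total install cost: 7 + 6 = 13.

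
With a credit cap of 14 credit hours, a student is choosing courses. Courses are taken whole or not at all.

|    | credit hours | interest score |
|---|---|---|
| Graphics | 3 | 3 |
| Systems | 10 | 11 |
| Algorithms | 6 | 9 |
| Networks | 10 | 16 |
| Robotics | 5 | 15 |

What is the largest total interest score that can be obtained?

This is a 0-1 knapsack instance.
Allowing fractional choices, the relaxed optimum would be about 29.4, but courses are indivisible.
Algorithms + Robotics: credit hours 6 + 5 = 11 ≤ 14, interest score 9 + 15 = 24.
Graphics + Algorithms + Robotics: credit hours 3 + 6 + 5 = 14 ≤ 14, interest score 3 + 9 + 15 = 27.
Graphics + Networks: credit hours 3 + 10 = 13 ≤ 14, interest score 3 + 16 = 19.
Best is Graphics, Algorithms, and Robotics with total interest score 27.

27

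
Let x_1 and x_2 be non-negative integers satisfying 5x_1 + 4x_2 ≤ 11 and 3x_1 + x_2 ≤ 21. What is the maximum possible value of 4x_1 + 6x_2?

12

Relaxing integrality, the LP optimum is 16.50 at (x_1,x_2) = (0, 2.75), which is not an integer point.
(x_1,x_2)=(0,2): 5·0+4·2=8≤11, 3·0+1·2=2≤21, objective 12.
(x_1,x_2)=(1,1): 5·1+4·1=9≤11, 3·1+1·1=4≤21, objective 10.
(x_1,x_2)=(0,1): 5·0+4·1=4≤11, 3·0+1·1=1≤21, objective 6.
Maximum is 12 at (x_1,x_2)=(0,2).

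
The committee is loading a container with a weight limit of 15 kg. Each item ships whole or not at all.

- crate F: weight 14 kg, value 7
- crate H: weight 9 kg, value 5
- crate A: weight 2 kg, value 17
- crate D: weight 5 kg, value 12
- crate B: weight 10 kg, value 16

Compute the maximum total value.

33

Allowing fractional choices, the relaxed optimum would be about 41.8, but items are indivisible.
crate A + crate D: weight 2 + 5 = 7 ≤ 15, value 17 + 12 = 29.
crate A + crate B: weight 2 + 10 = 12 ≤ 15, value 17 + 16 = 33.
crate D + crate B: weight 5 + 10 = 15 ≤ 15, value 12 + 16 = 28.
Best is crate A and crate B with total value 33.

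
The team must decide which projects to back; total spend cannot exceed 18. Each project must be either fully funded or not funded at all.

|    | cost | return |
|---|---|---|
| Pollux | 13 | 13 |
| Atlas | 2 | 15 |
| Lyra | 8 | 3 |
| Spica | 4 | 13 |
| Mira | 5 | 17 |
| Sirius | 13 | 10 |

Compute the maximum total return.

Treat it as a binary knapsack problem.
Atlas + Lyra + Mira: cost 2 + 8 + 5 = 15 ≤ 18, return 15 + 3 + 17 = 35.
Lyra + Spica + Mira: cost 8 + 4 + 5 = 17 ≤ 18, return 3 + 13 + 17 = 33.
Atlas + Spica + Mira: cost 2 + 4 + 5 = 11 ≤ 18, return 15 + 13 + 17 = 45.
Best is Atlas, Spica, and Mira with total return 45.

45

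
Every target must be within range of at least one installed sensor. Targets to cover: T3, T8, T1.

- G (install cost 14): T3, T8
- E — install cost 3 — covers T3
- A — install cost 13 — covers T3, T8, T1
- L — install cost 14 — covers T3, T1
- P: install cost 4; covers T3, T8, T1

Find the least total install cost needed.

This is a weighted set-cover instance.
P alone covers T3, T8, T1 — every target.
Total install cost: 4.
No cover costs less than 4.

4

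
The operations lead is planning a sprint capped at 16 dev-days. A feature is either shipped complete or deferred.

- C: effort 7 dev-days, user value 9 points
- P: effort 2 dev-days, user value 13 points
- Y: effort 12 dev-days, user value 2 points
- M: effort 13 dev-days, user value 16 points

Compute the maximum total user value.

29

Allowing fractional choices, the relaxed optimum would be about 30.6, but features are indivisible.
M: effort 13 ≤ 16, user value 16.
C + P: effort 7 + 2 = 9 ≤ 16, user value 9 + 13 = 22.
P + M: effort 2 + 13 = 15 ≤ 16, user value 13 + 16 = 29.
Best is P and M with total user value 29.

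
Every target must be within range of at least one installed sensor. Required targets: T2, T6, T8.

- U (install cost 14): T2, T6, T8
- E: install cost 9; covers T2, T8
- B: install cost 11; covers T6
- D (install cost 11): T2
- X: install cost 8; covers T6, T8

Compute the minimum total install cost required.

14

This is an integer covering problem.
The greedy cost-per-new-target heuristic would pick X and E for 17, but a cheaper cover exists.
U alone covers T2, T6, T8 — every target.
Total install cost: 14.
No cover costs less than 14.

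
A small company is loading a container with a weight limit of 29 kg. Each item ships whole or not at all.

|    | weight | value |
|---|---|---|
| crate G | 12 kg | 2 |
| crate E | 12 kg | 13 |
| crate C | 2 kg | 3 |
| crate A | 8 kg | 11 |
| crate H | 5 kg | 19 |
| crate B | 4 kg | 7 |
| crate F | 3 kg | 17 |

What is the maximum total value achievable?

This is an integer program with binary decision variables.
Take crate E, crate A, crate H, and crate F: weight 12 + 8 + 5 + 3 = 28 ≤ 29, value 13 + 11 + 19 + 17 = 60.
No other feasible combination does better.

60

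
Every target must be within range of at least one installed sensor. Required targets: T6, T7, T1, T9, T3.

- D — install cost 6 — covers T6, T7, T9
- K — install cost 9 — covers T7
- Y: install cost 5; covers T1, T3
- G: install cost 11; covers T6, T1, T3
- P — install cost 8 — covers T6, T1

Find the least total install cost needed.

Choose D and Y: together they cover T6, T7, T1, T9, T3 — every target.
Total install cost: 6 + 5 = 11.

11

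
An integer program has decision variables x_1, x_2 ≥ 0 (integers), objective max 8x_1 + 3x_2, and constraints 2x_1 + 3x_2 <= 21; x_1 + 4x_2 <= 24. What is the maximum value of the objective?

Relaxing integrality, the LP optimum is 84.00 at (x_1,x_2) = (10.5, 0), which is not an integer point.
(x_1,x_2)=(10,0): 2·10+3·0=20≤21, 1·10+4·0=10≤24, objective 80.
(x_1,x_2)=(9,1): 2·9+3·1=21≤21, 1·9+4·1=13≤24, objective 75.
(x_1,x_2)=(9,0): 2·9+3·0=18≤21, 1·9+4·0=9≤24, objective 72.
The best lattice point is (10,0), giving 80.

80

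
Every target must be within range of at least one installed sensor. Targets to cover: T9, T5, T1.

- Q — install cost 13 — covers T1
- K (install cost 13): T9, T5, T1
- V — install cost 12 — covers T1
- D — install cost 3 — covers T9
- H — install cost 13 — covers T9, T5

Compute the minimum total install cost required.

13

The greedy cost-per-new-target heuristic would pick D and K for 16, but a cheaper cover exists.
K alone covers T9, T5, T1 — every target.
Total install cost: 13.
No cover costs less than 13.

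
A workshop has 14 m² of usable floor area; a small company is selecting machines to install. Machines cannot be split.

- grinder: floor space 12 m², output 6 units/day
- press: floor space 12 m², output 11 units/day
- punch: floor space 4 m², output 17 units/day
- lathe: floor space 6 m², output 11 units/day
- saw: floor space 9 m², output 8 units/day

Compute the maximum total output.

28

Take punch and lathe: floor space 4 + 6 = 10 ≤ 14, output 17 + 11 = 28.
No other feasible combination does better.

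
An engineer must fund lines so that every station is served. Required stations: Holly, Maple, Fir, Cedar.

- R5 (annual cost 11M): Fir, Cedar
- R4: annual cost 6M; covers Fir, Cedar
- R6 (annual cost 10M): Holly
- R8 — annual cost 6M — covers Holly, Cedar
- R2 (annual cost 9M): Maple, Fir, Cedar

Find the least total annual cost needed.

15

Choose R8 and R2: together they cover Holly, Maple, Fir, Cedar — every station.
Total annual cost: 6 + 9 = 15.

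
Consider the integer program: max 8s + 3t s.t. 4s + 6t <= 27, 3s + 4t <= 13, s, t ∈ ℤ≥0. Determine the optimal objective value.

32

Relaxing integrality, the LP optimum is 34.67 at (s,t) = (4.33, 0), which is not an integer point.
(s,t)=(4,0): 4·4+6·0=16≤27, 3·4+4·0=12≤13, objective 32.
(s,t)=(3,1): 4·3+6·1=18≤27, 3·3+4·1=13≤13, objective 27.
(s,t)=(3,0): 4·3+6·0=12≤27, 3·3+4·0=9≤13, objective 24.
No feasible integer point exceeds 32.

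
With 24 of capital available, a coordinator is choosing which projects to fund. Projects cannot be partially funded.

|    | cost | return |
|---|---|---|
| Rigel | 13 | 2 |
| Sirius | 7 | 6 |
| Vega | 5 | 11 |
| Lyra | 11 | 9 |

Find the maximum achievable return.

26

This is a 0-1 knapsack instance.
Take Sirius, Vega, and Lyra: cost 7 + 5 + 11 = 23 ≤ 24, return 6 + 11 + 9 = 26.
No other feasible combination does better.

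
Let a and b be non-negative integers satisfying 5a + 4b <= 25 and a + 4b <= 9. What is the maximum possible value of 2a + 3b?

11

The continuous relaxation peaks at (4, 1.25) with value 11.75; rounding to a feasible lattice point costs some objective.
(a,b)=(4,1): 5·4+4·1=24≤25, 1·4+4·1=8≤9, objective 11.
(a,b)=(5,0): 5·5+4·0=25≤25, 1·5+4·0=5≤9, objective 10.
(a,b)=(3,1): 5·3+4·1=19≤25, 1·3+4·1=7≤9, objective 9.
No feasible integer point exceeds 11.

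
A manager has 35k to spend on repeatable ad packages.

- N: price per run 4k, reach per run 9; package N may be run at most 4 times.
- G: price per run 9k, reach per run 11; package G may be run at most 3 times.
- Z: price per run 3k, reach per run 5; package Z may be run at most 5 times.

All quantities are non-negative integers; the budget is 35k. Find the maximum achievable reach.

This is a bounded integer knapsack.
N has the best ratio (9/4); taking only N gives at most 4×9 = 36 (stopped by the supply cap of 4).
Mixing does better — 4×N, 1×G, and 3×Z: price 34 ≤ 35, reach 4·9 + 1·11 + 3·5 = 62.

62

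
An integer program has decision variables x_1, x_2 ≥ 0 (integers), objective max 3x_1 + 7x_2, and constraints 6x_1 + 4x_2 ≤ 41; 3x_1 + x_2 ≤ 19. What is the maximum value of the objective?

Relaxing integrality, the LP optimum is 71.75 at (x_1,x_2) = (0, 10.2), which is not an integer point.
(x_1,x_2)=(0,10) is feasible, giving 70.
(x_1,x_2)=(0,9) is feasible, giving 63.
The best lattice point is (0,10), giving 70.

70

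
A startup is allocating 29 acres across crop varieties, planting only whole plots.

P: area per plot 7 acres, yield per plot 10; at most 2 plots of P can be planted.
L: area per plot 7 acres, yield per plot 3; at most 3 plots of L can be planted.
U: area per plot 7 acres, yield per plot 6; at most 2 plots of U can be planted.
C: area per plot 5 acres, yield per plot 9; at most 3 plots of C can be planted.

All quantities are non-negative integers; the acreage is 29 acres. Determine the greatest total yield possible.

47

Take 2×P and 3×C: area 29 ≤ 29, yield 2·10 + 3·9 = 47.
C has the best ratio (9/5) and is taken to its limit of 3; remaining capacity is filled optimally with the others.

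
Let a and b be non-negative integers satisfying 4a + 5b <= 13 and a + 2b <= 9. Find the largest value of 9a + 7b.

(a,b)=(3,0): 4·3+5·0=12≤13, 1·3+2·0=3≤9, objective 27.
(a,b)=(2,1): 4·2+5·1=13≤13, 1·2+2·1=4≤9, objective 25.
(a,b)=(2,0): 4·2+5·0=8≤13, 1·2+2·0=2≤9, objective 18.
The best lattice point is (3,0), giving 27.

27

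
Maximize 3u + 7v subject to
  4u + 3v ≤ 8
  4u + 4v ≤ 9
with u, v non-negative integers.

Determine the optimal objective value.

The continuous relaxation peaks at (0, 2.25) with value 15.75; rounding to a feasible lattice point costs some objective.
(u,v)=(0,2): 4·0+3·2=6≤8, 4·0+4·2=8≤9, objective 14.
(u,v)=(1,1): 4·1+3·1=7≤8, 4·1+4·1=8≤9, objective 10.
No feasible integer point exceeds 14.

14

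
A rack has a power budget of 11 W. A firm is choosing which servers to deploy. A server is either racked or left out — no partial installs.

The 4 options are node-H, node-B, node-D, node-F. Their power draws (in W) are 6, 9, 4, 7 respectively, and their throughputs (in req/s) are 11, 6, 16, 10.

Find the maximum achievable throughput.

27

Treat it as a binary knapsack problem.
Allowing fractional choices, the relaxed optimum would be about 28.4, but servers are indivisible.
node-H + node-D: power draw 6 + 4 = 10 ≤ 11, throughput 11 + 16 = 27.
node-D: power draw 4 ≤ 11, throughput 16.
node-D + node-F: power draw 4 + 7 = 11 ≤ 11, throughput 16 + 10 = 26.
Best is node-H and node-D with total throughput 27.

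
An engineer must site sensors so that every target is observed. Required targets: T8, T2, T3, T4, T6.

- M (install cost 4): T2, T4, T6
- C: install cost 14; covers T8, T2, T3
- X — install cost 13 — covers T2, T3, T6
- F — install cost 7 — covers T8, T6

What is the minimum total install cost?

18

Choose M and C: together they cover T8, T2, T3, T4, T6 — every target.
Total install cost: 4 + 14 = 18.
No cover costs less than 18.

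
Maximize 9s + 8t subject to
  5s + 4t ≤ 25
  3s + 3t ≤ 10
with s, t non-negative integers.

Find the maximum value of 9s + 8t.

27

(s,t)=(3,0) is feasible, giving 27.
(s,t)=(2,1) is feasible, giving 26.
(s,t)=(2,0) is feasible, giving 18.
The best lattice point is (3,0), giving 27.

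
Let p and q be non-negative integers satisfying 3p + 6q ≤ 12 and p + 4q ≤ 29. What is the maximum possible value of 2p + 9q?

(p,q)=(0,2): 3·0+6·2=12≤12, 1·0+4·2=8≤29, objective 18.
(p,q)=(1,1): 3·1+6·1=9≤12, 1·1+4·1=5≤29, objective 11.
(p,q)=(0,1): 3·0+6·1=6≤12, 1·0+4·1=4≤29, objective 9.
The best lattice point is (0,2), giving 18.

18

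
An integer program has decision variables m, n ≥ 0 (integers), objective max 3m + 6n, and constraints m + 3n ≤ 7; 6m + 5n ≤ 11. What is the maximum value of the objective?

The continuous relaxation peaks at (0, 2.2) with value 13.20; rounding to a feasible lattice point costs some objective.
(m,n)=(0,2): 1·0+3·2=6≤7, 6·0+5·2=10≤11, objective 12.
(m,n)=(1,1): 1·1+3·1=4≤7, 6·1+5·1=11≤11, objective 9.
The best lattice point is (0,2), giving 12.

12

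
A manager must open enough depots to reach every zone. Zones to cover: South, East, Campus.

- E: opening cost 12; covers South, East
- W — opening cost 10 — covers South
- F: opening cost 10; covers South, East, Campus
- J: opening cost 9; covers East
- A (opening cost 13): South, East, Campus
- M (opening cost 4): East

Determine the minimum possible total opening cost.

F alone covers South, East, Campus — every zone.
Total opening cost: 10.

10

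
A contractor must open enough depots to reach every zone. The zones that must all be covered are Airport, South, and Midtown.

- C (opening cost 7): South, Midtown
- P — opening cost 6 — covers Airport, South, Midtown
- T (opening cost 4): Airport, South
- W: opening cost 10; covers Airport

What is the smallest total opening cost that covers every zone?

6

P alone covers Airport, South, Midtown — every zone.
Total opening cost: 6.
No cover costs less than 6.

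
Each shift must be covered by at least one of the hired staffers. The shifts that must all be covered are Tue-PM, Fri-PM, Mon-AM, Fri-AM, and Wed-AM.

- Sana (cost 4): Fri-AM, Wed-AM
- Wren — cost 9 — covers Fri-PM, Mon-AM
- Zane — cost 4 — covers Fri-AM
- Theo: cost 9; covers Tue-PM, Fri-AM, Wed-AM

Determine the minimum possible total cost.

18

This is an integer covering problem.
The greedy cost-per-new-shift heuristic would pick Sana, Wren, and Theo for 22, but a cheaper cover exists.
Choose Wren and Theo: together they cover Tue-PM, Fri-PM, Mon-AM, Fri-AM, Wed-AM — every shift.
Total cost: 9 + 9 = 18.
No cover costs less than 18.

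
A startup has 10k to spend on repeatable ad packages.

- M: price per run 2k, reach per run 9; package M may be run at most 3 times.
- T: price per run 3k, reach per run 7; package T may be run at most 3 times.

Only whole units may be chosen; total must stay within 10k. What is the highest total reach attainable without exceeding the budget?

Take 3×M and 1×T: price 9 ≤ 10, reach 3·9 + 1·7 = 34.
M has the best ratio (9/2) and is taken to its limit of 3; remaining capacity is filled optimally with the others.

34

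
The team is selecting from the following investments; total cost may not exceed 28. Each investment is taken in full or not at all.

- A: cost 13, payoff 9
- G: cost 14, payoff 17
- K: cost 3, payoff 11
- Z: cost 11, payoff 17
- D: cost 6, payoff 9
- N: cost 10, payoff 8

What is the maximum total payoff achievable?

Take G, K, and Z: cost 14 + 3 + 11 = 28 ≤ 28, payoff 17 + 11 + 17 = 45.
No other feasible combination does better.

45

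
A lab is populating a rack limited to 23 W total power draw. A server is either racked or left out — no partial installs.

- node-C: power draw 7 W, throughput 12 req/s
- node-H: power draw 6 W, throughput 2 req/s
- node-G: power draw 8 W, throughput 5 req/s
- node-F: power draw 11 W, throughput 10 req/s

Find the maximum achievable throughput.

22

node-C + node-F: power draw 7 + 11 = 18 ≤ 23, throughput 12 + 10 = 22.
node-C + node-H + node-G: power draw 7 + 6 + 8 = 21 ≤ 23, throughput 12 + 2 + 5 = 19.
Best is node-C and node-F with total throughput 22.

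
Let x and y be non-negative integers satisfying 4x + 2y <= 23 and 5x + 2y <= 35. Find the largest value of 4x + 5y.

55

The continuous relaxation peaks at (0, 11.5) with value 57.50; rounding to a feasible lattice point costs some objective.
(x,y)=(0,11): 4·0+2·11=22≤23, 5·0+2·11=22≤35, objective 55.
(x,y)=(0,10): 4·0+2·10=20≤23, 5·0+2·10=20≤35, objective 50.
Maximum is 55 at (x,y)=(0,11).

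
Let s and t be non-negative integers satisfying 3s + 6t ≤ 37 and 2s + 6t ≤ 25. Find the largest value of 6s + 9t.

72

Relaxing integrality, the LP optimum is 74.00 at (s,t) = (12.3, 0), which is not an integer point.
(s,t)=(12,0): 3·12+6·0=36≤37, 2·12+6·0=24≤25, objective 72.
(s,t)=(11,0): 3·11+6·0=33≤37, 2·11+6·0=22≤25, objective 66.
No feasible integer point exceeds 72.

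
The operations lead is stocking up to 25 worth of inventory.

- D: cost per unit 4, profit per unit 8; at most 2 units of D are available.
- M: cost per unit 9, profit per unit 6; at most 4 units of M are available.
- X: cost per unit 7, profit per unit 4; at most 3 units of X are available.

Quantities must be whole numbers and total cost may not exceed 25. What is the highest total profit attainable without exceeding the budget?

26

This is a bounded integer knapsack.
2×D, 1×M, and 1×X: cost 24 ≤ 25, profit 2·8 + 1·6 + 1·4 = 26.
2×D and 2×X: cost 22 ≤ 25, profit 2·8 + 2·4 = 24.
Best is 26.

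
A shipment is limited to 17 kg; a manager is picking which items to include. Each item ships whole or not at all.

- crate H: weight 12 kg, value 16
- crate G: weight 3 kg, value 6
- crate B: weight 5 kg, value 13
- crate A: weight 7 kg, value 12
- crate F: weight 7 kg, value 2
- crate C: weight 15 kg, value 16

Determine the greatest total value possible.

crate H + crate B: weight 12 + 5 = 17 ≤ 17, value 16 + 13 = 29.
crate B + crate A: weight 5 + 7 = 12 ≤ 17, value 13 + 12 = 25.
crate G + crate B + crate A: weight 3 + 5 + 7 = 15 ≤ 17, value 6 + 13 + 12 = 31.
Best is crate G, crate B, and crate A with total value 31.

31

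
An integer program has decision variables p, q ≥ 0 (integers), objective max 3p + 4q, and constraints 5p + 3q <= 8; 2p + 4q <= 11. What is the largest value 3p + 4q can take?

Relaxing integrality, the LP optimum is 10.67 at (p,q) = (0, 2.67), which is not an integer point.
(p,q)=(0,2): 5·0+3·2=6≤8, 2·0+4·2=8≤11, objective 8.
(p,q)=(1,1): 5·1+3·1=8≤8, 2·1+4·1=6≤11, objective 7.
(p,q)=(0,1): 5·0+3·1=3≤8, 2·0+4·1=4≤11, objective 4.
The best lattice point is (0,2), giving 8.

8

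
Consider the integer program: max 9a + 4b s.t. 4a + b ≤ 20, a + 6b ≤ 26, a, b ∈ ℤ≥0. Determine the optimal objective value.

Relaxing integrality, the LP optimum is 51.39 at (a,b) = (4.09, 3.65), which is not an integer point.
(a,b)=(4,3) is feasible, giving 48.
(a,b)=(4,2) is feasible, giving 44.
(a,b)=(3,3) is feasible, giving 39.
The best lattice point is (4,3), giving 48.

48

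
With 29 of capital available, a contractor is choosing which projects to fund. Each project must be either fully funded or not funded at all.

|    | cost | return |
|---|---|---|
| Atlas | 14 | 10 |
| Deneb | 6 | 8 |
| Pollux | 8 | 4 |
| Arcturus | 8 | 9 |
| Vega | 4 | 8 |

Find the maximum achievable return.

29

Allowing fractional choices, the relaxed optimum would be about 32.9, but projects are indivisible.
Atlas + Deneb + Arcturus: cost 14 + 6 + 8 = 28 ≤ 29, return 10 + 8 + 9 = 27.
Deneb + Pollux + Arcturus + Vega: cost 6 + 8 + 8 + 4 = 26 ≤ 29, return 8 + 4 + 9 + 8 = 29.
Atlas + Arcturus + Vega: cost 14 + 8 + 4 = 26 ≤ 29, return 10 + 9 + 8 = 27.
Best is Deneb, Pollux, Arcturus, and Vega with total return 29.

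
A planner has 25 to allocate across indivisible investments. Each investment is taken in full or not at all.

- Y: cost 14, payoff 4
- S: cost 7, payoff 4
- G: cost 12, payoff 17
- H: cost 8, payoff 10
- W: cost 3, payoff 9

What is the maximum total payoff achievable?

G + H: cost 12 + 8 = 20 ≤ 25, payoff 17 + 10 = 27.
G + H + W: cost 12 + 8 + 3 = 23 ≤ 25, payoff 17 + 10 + 9 = 36.
S + G + W: cost 7 + 12 + 3 = 22 ≤ 25, payoff 4 + 17 + 9 = 30.
Best is G, H, and W with total payoff 36.

36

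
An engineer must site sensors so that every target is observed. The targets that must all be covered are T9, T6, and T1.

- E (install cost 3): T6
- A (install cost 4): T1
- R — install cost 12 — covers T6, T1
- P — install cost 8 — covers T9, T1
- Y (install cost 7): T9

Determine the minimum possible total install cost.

The greedy cost-per-new-target heuristic would pick E, A, and Y for 14, but a cheaper cover exists.
Choose E and P: together they cover T9, T6, T1 — every target.
Total install cost: 3 + 8 = 11.
No cover costs less than 11.

11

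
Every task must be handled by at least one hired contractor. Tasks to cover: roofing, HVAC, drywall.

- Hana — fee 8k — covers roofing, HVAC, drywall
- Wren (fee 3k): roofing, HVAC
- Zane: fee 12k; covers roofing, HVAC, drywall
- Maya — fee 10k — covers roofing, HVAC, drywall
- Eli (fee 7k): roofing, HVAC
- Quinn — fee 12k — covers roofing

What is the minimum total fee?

This is an integer covering problem.
The greedy cost-per-new-task heuristic would pick Wren and Hana for 11, but a cheaper cover exists.
Hana alone covers roofing, HVAC, drywall — every task.
Total fee: 8.
No cover costs less than 8.

8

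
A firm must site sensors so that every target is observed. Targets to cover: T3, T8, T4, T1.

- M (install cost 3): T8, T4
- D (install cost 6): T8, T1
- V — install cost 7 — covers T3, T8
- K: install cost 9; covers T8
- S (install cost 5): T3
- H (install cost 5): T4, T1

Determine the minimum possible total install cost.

The greedy cost-per-new-target heuristic would pick M, S, and H for 13, but a cheaper cover exists.
Choose V and H: together they cover T3, T8, T4, T1 — every target.
Total install cost: 7 + 5 = 12.
No cover costs less than 12.

12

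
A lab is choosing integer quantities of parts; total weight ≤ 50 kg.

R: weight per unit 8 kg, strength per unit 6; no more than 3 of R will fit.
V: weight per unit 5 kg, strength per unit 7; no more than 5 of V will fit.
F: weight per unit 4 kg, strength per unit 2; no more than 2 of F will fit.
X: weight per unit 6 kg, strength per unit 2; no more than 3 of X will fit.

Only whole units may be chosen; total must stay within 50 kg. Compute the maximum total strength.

This is a bounded integer knapsack.
Take 3×R and 5×V: weight 49 ≤ 50, strength 3·6 + 5·7 = 53.
V has the best ratio (7/5) and is taken to its limit of 5; remaining capacity is filled optimally with the others.

53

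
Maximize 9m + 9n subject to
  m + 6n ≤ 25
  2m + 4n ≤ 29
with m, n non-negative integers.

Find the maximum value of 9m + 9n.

Relaxing integrality, the LP optimum is 130.50 at (m,n) = (14.5, 0), which is not an integer point.
(m,n)=(14,0): 1·14+6·0=14≤25, 2·14+4·0=28≤29, objective 126.
(m,n)=(13,0): 1·13+6·0=13≤25, 2·13+4·0=26≤29, objective 117.
The best lattice point is (14,0), giving 126.

126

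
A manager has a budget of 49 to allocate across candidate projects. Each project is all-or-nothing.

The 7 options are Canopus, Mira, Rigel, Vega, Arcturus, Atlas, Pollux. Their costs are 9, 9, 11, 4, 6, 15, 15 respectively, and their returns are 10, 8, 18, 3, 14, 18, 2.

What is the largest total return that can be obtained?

This is a 0-1 knapsack instance.
Mira + Rigel + Vega + Arcturus + Atlas: cost 9 + 11 + 4 + 6 + 15 = 45 ≤ 49, return 8 + 18 + 3 + 14 + 18 = 61.
Canopus + Rigel + Vega + Arcturus + Atlas: cost 9 + 11 + 4 + 6 + 15 = 45 ≤ 49, return 10 + 18 + 3 + 14 + 18 = 63.
Best is Canopus, Rigel, Vega, Arcturus, and Atlas with total return 63.

63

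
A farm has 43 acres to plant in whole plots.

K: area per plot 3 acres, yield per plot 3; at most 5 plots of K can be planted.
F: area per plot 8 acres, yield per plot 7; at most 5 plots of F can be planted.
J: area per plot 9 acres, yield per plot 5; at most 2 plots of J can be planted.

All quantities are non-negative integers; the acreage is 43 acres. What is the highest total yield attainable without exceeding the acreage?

3×K and 4×F: area 41 ≤ 43, yield 3·3 + 4·7 = 37.
1×K and 5×F: area 43 ≤ 43, yield 1·3 + 5·7 = 38.
Best is 38.

38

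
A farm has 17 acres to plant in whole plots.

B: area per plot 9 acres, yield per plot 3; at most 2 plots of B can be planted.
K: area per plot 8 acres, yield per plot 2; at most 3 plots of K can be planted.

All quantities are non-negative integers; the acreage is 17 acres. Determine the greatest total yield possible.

5

Take 1×B and 1×K: area 17 ≤ 17, yield 1·3 + 1·2 = 5.
No other integer combination yields more.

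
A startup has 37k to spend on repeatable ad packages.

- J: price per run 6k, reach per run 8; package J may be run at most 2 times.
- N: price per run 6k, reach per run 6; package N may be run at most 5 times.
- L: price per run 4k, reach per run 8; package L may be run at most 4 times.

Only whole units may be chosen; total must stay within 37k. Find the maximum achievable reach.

54

This is a bounded integer knapsack.
Take 2×J, 1×N, and 4×L: price 34 ≤ 37, reach 2·8 + 1·6 + 4·8 = 54.
L has the best ratio (8/4) and is taken to its limit of 4; remaining capacity is filled optimally with the others.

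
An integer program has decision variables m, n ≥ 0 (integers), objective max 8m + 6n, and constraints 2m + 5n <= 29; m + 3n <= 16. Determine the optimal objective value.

Relaxing integrality, the LP optimum is 116.00 at (m,n) = (14.5, 0), which is not an integer point.
(m,n)=(14,0) is feasible, giving 112.
(m,n)=(13,0) is feasible, giving 104.
No feasible integer point exceeds 112.

112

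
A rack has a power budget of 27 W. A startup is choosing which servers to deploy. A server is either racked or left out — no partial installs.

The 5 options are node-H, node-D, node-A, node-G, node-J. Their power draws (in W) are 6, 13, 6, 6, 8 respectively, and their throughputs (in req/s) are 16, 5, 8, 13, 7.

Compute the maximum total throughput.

Treat it as a binary knapsack problem.
Allowing fractional choices, the relaxed optimum would be about 44.4, but servers are indivisible.
node-H + node-A + node-G: power draw 6 + 6 + 6 = 18 ≤ 27, throughput 16 + 8 + 13 = 37.
node-H + node-G + node-J: power draw 6 + 6 + 8 = 20 ≤ 27, throughput 16 + 13 + 7 = 36.
node-H + node-A + node-G + node-J: power draw 6 + 6 + 6 + 8 = 26 ≤ 27, throughput 16 + 8 + 13 + 7 = 44.
Best is node-H, node-A, node-G, and node-J with total throughput 44.

44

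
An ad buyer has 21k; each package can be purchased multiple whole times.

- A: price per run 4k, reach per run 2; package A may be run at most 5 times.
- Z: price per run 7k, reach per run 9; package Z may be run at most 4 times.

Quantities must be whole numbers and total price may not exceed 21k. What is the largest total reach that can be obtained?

27

Z has the best ratio (9/7); taking only Z gives at most 3×9 = 27 (stopped by the price limit).
Optimal: 3×Z: price 21 ≤ 21, reach 3·9 = 27.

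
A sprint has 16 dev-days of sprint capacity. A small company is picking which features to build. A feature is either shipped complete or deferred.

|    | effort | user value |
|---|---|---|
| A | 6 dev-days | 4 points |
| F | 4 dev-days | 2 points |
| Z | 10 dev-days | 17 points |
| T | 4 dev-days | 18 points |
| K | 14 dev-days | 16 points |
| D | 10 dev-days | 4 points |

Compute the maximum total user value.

Allowing fractional choices, the relaxed optimum would be about 37.3, but features are indivisible.
Z + T: effort 10 + 4 = 14 ≤ 16, user value 17 + 18 = 35.
A + T: effort 6 + 4 = 10 ≤ 16, user value 4 + 18 = 22.
A + F + T: effort 6 + 4 + 4 = 14 ≤ 16, user value 4 + 2 + 18 = 24.
Best is Z and T with total user value 35.

35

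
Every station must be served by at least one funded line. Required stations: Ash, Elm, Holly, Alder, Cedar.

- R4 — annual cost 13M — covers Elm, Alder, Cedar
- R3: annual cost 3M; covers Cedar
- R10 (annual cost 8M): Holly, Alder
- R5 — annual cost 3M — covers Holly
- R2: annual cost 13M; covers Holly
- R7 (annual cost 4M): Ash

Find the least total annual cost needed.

The greedy cost-per-new-station heuristic would pick R3, R5, R7, and R4 for 23, but a cheaper cover exists.
Choose R4, R5, and R7: together they cover Ash, Elm, Holly, Alder, Cedar — every station.
Total annual cost: 13 + 3 + 4 = 20.
No cover costs less than 20.

20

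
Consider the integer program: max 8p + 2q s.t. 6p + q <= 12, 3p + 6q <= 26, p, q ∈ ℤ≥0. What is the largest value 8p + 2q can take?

16

The continuous relaxation peaks at (1.39, 3.64) with value 18.42; rounding to a feasible lattice point costs some objective.
(p,q)=(2,0): 6·2+1·0=12≤12, 3·2+6·0=6≤26, objective 16.
(p,q)=(1,3): 6·1+1·3=9≤12, 3·1+6·3=21≤26, objective 14.
(p,q)=(1,2): 6·1+1·2=8≤12, 3·1+6·2=15≤26, objective 12.
(p,q)=(1,1): 6·1+1·1=7≤12, 3·1+6·1=9≤26, objective 10.
No feasible integer point exceeds 16.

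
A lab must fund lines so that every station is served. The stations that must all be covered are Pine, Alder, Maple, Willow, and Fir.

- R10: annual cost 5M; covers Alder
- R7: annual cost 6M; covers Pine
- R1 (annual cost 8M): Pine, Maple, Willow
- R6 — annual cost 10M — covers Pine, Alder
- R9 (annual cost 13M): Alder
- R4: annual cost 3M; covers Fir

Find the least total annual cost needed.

16

Choose R10, R1, and R4: together they cover Pine, Alder, Maple, Willow, Fir — every station.
Total annual cost: 5 + 8 + 3 = 16.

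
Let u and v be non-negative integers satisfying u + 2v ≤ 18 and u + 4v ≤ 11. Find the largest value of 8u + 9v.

(u,v)=(11,0): 1·11+2·0=11≤18, 1·11+4·0=11≤11, objective 88.
(u,v)=(10,0): 1·10+2·0=10≤18, 1·10+4·0=10≤11, objective 80.
The best lattice point is (11,0), giving 88.

88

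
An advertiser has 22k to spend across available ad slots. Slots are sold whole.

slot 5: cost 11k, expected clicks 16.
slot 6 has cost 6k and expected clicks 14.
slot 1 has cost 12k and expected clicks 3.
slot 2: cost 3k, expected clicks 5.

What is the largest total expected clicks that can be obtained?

This is an integer program with binary decision variables.
Allowing fractional choices, the relaxed optimum would be about 35.5, but ad slots are indivisible.
slot 5 + slot 6 + slot 2: cost 11 + 6 + 3 = 20 ≤ 22, expected clicks 16 + 14 + 5 = 35.
slot 6 + slot 1 + slot 2: cost 6 + 12 + 3 = 21 ≤ 22, expected clicks 14 + 3 + 5 = 22.
slot 5 + slot 6: cost 11 + 6 = 17 ≤ 22, expected clicks 16 + 14 = 30.
Best is slot 5, slot 6, and slot 2 with total expected clicks 35.

35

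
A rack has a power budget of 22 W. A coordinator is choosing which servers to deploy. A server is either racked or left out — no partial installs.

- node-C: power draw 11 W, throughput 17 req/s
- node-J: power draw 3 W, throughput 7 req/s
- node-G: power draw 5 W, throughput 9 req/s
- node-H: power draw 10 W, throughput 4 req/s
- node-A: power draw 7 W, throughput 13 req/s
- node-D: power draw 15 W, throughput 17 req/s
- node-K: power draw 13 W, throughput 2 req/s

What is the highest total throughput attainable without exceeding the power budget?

Treat it as a binary knapsack problem.
node-C + node-A: power draw 11 + 7 = 18 ≤ 22, throughput 17 + 13 = 30.
node-C + node-J + node-G: power draw 11 + 3 + 5 = 19 ≤ 22, throughput 17 + 7 + 9 = 33.
node-C + node-J + node-A: power draw 11 + 3 + 7 = 21 ≤ 22, throughput 17 + 7 + 13 = 37.
Best is node-C, node-J, and node-A with total throughput 37.

37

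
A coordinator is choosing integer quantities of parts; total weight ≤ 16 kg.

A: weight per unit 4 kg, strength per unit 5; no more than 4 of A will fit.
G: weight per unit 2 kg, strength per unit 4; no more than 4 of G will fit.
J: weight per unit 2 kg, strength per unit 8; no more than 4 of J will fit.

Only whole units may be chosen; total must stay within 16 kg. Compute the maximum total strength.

1×A, 2×G, and 4×J: weight 16 ≤ 16, strength 1·5 + 2·4 + 4·8 = 45.
4×G and 4×J: weight 16 ≤ 16, strength 4·4 + 4·8 = 48.
Best is 48.

48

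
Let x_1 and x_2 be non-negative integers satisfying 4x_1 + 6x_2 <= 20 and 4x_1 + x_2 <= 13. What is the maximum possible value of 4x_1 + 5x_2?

(x_1,x_2)=(2,2): 4·2+6·2=20≤20, 4·2+1·2=10≤13, objective 18.
(x_1,x_2)=(3,1): 4·3+6·1=18≤20, 4·3+1·1=13≤13, objective 17.
(x_1,x_2)=(1,2): 4·1+6·2=16≤20, 4·1+1·2=6≤13, objective 14.
(x_1,x_2)=(2,1): 4·2+6·1=14≤20, 4·2+1·1=9≤13, objective 13.
The best lattice point is (2,2), giving 18.

18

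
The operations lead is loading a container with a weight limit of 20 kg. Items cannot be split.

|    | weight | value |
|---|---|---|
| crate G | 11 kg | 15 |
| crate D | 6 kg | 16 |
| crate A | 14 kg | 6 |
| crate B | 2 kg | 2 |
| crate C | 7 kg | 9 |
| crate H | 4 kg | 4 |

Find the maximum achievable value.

33

Take crate G, crate D, and crate B: weight 11 + 6 + 2 = 19 ≤ 20, value 15 + 16 + 2 = 33.
No other feasible combination does better.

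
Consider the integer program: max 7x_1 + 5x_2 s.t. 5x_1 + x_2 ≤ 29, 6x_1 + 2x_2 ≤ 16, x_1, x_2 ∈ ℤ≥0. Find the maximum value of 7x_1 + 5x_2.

40

(x_1,x_2)=(0,8): 5·0+1·8=8≤29, 6·0+2·8=16≤16, objective 40.
(x_1,x_2)=(0,7): 5·0+1·7=7≤29, 6·0+2·7=14≤16, objective 35.
Maximum is 40 at (x_1,x_2)=(0,8).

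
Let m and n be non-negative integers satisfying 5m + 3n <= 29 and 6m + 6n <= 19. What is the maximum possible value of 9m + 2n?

Relaxing integrality, the LP optimum is 28.50 at (m,n) = (3.17, 0), which is not an integer point.
(m,n)=(3,0): 5·3+3·0=15≤29, 6·3+6·0=18≤19, objective 27.
(m,n)=(2,1): 5·2+3·1=13≤29, 6·2+6·1=18≤19, objective 20.
(m,n)=(2,0): 5·2+3·0=10≤29, 6·2+6·0=12≤19, objective 18.
Maximum is 27 at (m,n)=(3,0).

27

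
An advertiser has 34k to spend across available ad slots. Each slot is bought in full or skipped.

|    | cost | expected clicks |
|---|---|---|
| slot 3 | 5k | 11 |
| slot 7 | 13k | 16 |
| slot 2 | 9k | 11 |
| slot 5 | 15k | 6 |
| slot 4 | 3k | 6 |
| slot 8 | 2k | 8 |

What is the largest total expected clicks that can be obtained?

Take slot 3, slot 7, slot 2, slot 4, and slot 8: cost 5 + 13 + 9 + 3 + 2 = 32 ≤ 34, expected clicks 11 + 16 + 11 + 6 + 8 = 52.
No other feasible combination does better.

52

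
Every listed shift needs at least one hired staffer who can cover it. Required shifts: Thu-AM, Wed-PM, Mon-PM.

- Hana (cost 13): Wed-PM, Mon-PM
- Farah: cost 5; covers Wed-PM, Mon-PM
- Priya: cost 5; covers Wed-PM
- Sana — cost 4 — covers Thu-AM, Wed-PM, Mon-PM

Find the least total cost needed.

This is an integer covering problem.
Sana alone covers Thu-AM, Wed-PM, Mon-PM — every shift.
Total cost: 4.
No cover costs less than 4.

4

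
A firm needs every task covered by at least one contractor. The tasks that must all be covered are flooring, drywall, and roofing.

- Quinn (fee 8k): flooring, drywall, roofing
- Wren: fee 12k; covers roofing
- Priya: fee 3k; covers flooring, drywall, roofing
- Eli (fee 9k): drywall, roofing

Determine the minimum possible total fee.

3

Priya alone covers flooring, drywall, roofing — every task.
Total fee: 3.
No cover costs less than 3.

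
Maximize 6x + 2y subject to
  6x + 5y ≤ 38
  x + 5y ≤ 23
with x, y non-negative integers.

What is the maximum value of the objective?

36

(x,y)=(6,0) is feasible, giving 36.
(x,y)=(5,1) is feasible, giving 32.
(x,y)=(5,0) is feasible, giving 30.
The best lattice point is (6,0), giving 36.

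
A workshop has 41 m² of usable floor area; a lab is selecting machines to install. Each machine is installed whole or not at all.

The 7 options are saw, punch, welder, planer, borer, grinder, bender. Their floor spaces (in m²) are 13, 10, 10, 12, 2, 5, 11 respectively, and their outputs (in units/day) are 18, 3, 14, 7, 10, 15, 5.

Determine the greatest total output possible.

62

Allowing fractional choices, the relaxed optimum would be about 63.4, but machines are indivisible.
saw + punch + welder + borer + grinder: floor space 13 + 10 + 10 + 2 + 5 = 40 ≤ 41, output 18 + 3 + 14 + 10 + 15 = 60.
saw + welder + borer + grinder + bender: floor space 13 + 10 + 2 + 5 + 11 = 41 ≤ 41, output 18 + 14 + 10 + 15 + 5 = 62.
saw + welder + borer + grinder: floor space 13 + 10 + 2 + 5 = 30 ≤ 41, output 18 + 14 + 10 + 15 = 57.
Best is saw, welder, borer, grinder, and bender with total output 62.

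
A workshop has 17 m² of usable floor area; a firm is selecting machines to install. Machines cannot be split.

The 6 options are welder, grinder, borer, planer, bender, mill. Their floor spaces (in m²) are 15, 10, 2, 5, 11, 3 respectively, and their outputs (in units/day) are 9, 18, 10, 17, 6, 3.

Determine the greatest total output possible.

grinder + planer: floor space 10 + 5 = 15 ≤ 17, output 18 + 17 = 35.
grinder + borer + mill: floor space 10 + 2 + 3 = 15 ≤ 17, output 18 + 10 + 3 = 31.
grinder + borer + planer: floor space 10 + 2 + 5 = 17 ≤ 17, output 18 + 10 + 17 = 45.
Best is grinder, borer, and planer with total output 45.

45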